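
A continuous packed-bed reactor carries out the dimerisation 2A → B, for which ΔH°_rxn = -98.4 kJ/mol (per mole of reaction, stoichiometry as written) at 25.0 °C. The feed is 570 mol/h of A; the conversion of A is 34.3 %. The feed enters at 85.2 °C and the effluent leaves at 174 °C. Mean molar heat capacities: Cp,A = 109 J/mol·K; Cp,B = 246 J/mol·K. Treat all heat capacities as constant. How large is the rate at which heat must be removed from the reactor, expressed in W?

Extent of reaction ξ = 0.343 × 570 / 2 = 97.755 mol/h
Reaction term: ξ·ΔH°_rxn = 97.755 × -98.4 = -9619.1 kJ/h
Sensible, feed 85.2→25 °C: -3740.2 kJ/h
Outlet flows (mol/h): A 374.49, B 97.755
Sensible, products 25→174 °C: 9665.2 kJ/h
Q = ΔH = -3694.1 kJ/h = -1.0261 kW
Heat removed = 1026.1 W

Q_out = 1030 W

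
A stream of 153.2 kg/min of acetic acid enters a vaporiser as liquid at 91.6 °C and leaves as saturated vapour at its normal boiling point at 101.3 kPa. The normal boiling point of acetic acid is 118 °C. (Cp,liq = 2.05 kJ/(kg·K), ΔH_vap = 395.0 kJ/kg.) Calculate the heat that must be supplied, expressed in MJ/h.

Q = 4130 MJ/h

liquid 91.6→118 °C: 54.12 kJ/kg
vaporisation at 118 °C: 395 kJ/kg
Δh = 54.12 + 395 = 449.12 kJ/kg
Q = ṁ·Δh = 153.2 kg/min × 449.12 kJ/kg = 68805 kJ/min
|Q| = 1146.8 kW = 4128.3 MJ/h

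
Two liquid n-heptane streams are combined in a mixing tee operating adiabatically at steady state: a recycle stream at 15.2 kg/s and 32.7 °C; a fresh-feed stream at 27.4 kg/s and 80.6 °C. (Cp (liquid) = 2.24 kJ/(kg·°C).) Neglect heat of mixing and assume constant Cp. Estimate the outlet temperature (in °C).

Adiabatic, steady state ⇒ Σ ṁᵢCp,ᵢ(T_out − Tᵢ) = 0
Σ ṁᵢCp,ᵢTᵢ = 15.2×2.24×32.7 + 27.4×2.24×80.6 = 6060.3
Σ ṁᵢCp,ᵢ = 15.2×2.24 + 27.4×2.24 = 95.424
T_out = 6060.3 / 95.424 = 63.509 °C

T_out = 63.5 °C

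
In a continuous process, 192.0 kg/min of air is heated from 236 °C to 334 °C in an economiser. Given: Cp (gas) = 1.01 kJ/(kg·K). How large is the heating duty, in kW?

Q = 317 kW

Q = ṁ·Cp·ΔT = 192.0 × 1.01 × (334 − 236) = 19004 kJ/min
Converting: 19004 / 60 s = 316.74 kW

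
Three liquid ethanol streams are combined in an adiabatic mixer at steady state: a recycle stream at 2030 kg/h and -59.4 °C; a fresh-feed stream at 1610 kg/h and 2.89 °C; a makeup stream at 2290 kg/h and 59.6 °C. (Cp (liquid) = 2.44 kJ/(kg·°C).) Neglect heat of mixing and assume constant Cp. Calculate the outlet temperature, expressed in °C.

Energy balance with Q = 0: Σ ṁᵢCp,ᵢ(T_out − Tᵢ) = 0
T_out = Σ ṁᵢCp,ᵢTᵢ / Σ ṁᵢCp,ᵢ
      = 50154 / 14469 = 3.4663 °C

T_out = 3.47 °C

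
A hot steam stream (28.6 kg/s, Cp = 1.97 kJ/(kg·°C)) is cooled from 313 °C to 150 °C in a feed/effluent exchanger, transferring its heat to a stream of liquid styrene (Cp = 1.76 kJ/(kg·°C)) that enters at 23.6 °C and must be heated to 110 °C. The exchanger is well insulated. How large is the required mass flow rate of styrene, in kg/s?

Heat released by hot stream: Q = 28.6 × 1.97 × (313 − 150) = 9183.7 kJ/s
Energy balance on cold side (adiabatic exchanger): Q = ṁ_c·Cp_c·(T_c,out − T_c,in)
ṁ_c = 9183.7 / [1.76 × (110 − 23.6)] = 60.394 kg/s

ṁ_c = 60.4 kg/s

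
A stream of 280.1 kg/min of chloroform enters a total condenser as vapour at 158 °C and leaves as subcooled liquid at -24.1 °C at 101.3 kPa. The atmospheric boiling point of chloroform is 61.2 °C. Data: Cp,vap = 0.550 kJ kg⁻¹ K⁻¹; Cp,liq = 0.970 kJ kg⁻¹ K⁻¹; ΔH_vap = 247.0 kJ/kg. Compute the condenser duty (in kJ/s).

vapour 158→61.2 °C: -53.24 kJ/kg
condensation at 61.2 °C: -247 kJ/kg
liquid 61.2→-24.1 °C: -82.741 kJ/kg
Δh = -53.24 + -247 + -82.741 = -382.98 kJ/kg
Q = ṁ·Δh = 280.1 kg/min × -382.98 kJ/kg = -107270 kJ/min
|Q| = 1787.9 kW

Q_c = 1790 kJ/s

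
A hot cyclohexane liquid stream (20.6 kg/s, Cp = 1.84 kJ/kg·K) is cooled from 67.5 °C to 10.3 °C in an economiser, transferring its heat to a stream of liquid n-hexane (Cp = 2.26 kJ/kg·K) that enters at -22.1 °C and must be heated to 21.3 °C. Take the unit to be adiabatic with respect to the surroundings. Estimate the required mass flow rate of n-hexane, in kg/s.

ṁ_c = 22.1 kg/s

Heat released by hot stream: Q = 20.6 × 1.84 × (67.5 − 10.3) = 2168.1 kJ/s
Energy balance on cold side (adiabatic exchanger): Q = ṁ_c·Cp_c·(T_c,out − T_c,in)
ṁ_c = 2168.1 / [2.26 × (21.3 − -22.1)] = 22.105 kg/s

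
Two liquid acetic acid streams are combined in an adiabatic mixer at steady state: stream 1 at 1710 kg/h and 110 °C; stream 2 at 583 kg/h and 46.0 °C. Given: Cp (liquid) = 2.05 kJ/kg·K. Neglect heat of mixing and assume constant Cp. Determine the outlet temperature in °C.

Adiabatic, steady state ⇒ Σ ṁᵢCp,ᵢ(T_out − Tᵢ) = 0
T_out = Σ ṁᵢCp,ᵢTᵢ / Σ ṁᵢCp,ᵢ
      = 440580 / 4700.6 = 93.728 °C

T_out = 93.7 °C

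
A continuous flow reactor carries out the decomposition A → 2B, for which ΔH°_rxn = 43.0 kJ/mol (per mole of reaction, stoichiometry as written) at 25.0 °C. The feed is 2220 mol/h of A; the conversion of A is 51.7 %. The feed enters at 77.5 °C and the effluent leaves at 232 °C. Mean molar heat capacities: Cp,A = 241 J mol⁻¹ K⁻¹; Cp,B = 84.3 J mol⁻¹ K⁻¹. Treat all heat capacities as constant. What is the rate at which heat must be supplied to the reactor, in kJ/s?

Extent of reaction ξ = 0.517 × 2220 = 1147.7 mol/h
Reaction term: ξ·ΔH°_rxn = 1147.7 × 43.0 = 49353 kJ/h
Sensible, feed 77.5→25 °C: -28089 kJ/h
Outlet flows (mol/h): A 1072.3, B 2295.5
Sensible, products 25→232 °C: 93548 kJ/h
Q = ΔH = 114810 kJ/h = 31.892 kW
Heat supplied = 31.892 kJ/s

Q_in = 31.9 kJ/s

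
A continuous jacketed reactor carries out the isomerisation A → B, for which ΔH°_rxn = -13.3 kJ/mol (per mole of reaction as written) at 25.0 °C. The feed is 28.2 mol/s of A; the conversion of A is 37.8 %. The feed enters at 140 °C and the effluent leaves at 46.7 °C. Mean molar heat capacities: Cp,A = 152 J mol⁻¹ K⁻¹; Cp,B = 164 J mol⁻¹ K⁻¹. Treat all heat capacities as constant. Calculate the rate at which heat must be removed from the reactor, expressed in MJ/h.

Q_out = 1940 MJ/h

Extent of reaction ξ = 0.378 × 28.2 = 10.66 mol/s
Reaction term: ξ·ΔH°_rxn = 10.66 × -13.3 = -141.77 kJ/s
Sensible, feed 140→25 °C: -492.94 kJ/s
Outlet flows (mol/s): A 17.54, B 10.66
Sensible, products 25→46.7 °C: 95.791 kJ/s
Q = ΔH = -538.92 kJ/s = -538.92 kW
Heat removed = 1940.1 MJ/h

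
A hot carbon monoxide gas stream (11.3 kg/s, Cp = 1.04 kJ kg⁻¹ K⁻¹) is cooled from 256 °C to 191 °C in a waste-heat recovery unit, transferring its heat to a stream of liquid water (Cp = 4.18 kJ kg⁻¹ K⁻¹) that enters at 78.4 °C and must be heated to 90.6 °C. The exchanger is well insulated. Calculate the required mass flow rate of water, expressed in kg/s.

ṁ_c = 15.0 kg/s

Heat released by hot stream: Q = 11.3 × 1.04 × (256 − 191) = 763.88 kJ/s
Energy balance on cold side (adiabatic exchanger): Q = ṁ_c·Cp_c·(T_c,out − T_c,in)
ṁ_c = 763.88 / [4.18 × (90.6 − 78.4)] = 14.979 kg/s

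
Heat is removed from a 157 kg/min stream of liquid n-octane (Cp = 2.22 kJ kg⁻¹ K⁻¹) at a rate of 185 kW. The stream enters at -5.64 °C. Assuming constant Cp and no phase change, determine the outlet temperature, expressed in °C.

T_out = -37.5 °C

Q = 185 kW = 11100 kJ/min
ΔT = Q/(ṁ·Cp) = 11100/(157×2.22) = 31.847 K
T_out = -5.64 − 31.847 = -37.487 °C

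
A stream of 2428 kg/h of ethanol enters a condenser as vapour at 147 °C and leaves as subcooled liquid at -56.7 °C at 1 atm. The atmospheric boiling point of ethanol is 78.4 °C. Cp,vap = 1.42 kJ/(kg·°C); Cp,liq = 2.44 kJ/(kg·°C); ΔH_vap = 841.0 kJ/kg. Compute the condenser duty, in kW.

vapour 147→78.4 °C: -97.412 kJ/kg
condensation at 78.4 °C: -841 kJ/kg
liquid 78.4→-56.7 °C: -329.64 kJ/kg
Δh = -97.412 + -841 + -329.64 = -1268.1 kJ/kg
Q = ṁ·Δh = 2428 kg/h × -1268.1 kJ/kg = -3.0788e+06 kJ/h
|Q| = 855.23 kW

Q_c = 855 kW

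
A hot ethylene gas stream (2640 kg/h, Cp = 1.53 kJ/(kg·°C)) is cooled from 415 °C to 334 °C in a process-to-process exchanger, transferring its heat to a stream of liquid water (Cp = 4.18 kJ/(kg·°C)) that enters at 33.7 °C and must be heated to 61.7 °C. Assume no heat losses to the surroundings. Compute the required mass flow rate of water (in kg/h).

ṁ_c = 2800 kg/h

Heat released by hot stream: Q = 2640 × 1.53 × (415 − 334) = 327180 kJ/h
Energy balance on cold side (adiabatic exchanger): Q = ṁ_c·Cp_c·(T_c,out − T_c,in)
ṁ_c = 327180 / [4.18 × (61.7 − 33.7)] = 2795.4 kg/h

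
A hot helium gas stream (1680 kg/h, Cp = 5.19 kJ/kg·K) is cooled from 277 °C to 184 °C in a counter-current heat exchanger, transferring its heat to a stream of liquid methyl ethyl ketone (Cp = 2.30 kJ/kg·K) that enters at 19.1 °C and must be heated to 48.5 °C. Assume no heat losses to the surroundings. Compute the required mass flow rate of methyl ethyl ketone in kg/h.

ṁ_c = 12000 kg/h

Heat released by hot stream: Q = 1680 × 5.19 × (277 − 184) = 810890 kJ/h
Energy balance on cold side (adiabatic exchanger): Q = ṁ_c·Cp_c·(T_c,out − T_c,in)
ṁ_c = 810890 / [2.30 × (48.5 − 19.1)] = 11992 kg/h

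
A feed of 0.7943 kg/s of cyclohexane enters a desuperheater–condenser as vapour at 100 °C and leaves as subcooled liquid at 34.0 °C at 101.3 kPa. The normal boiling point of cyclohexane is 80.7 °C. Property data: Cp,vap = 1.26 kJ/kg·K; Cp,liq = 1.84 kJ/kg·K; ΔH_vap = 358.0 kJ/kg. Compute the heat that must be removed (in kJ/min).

vapour 100→80.7 °C: -24.318 kJ/kg
condensation at 80.7 °C: -358 kJ/kg
liquid 80.7→34.0 °C: -85.928 kJ/kg
Δh = -24.318 + -358 + -85.928 = -468.25 kJ/kg
Q = ṁ·Δh = 0.7943 kg/s × -468.25 kJ/kg = -371.93 kJ/s
|Q| = 371.93 kW = 22316 kJ/min

Q_c = 22300 kJ/min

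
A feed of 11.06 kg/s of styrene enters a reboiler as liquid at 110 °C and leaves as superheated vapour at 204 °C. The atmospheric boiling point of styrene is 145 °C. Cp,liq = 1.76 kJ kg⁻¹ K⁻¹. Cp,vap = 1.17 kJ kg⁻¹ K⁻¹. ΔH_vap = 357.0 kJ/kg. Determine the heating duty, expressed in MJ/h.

Q = 19400 MJ/h

liquid 110→145 °C: 61.6 kJ/kg
vaporisation at 145 °C: 357 kJ/kg
vapour 145→204 °C: 69.03 kJ/kg
Δh = 61.6 + 357 + 69.03 = 487.63 kJ/kg
Q = ṁ·Δh = 11.06 kg/s × 487.63 kJ/kg = 5393.2 kJ/s
|Q| = 5393.2 kW = 19415 MJ/h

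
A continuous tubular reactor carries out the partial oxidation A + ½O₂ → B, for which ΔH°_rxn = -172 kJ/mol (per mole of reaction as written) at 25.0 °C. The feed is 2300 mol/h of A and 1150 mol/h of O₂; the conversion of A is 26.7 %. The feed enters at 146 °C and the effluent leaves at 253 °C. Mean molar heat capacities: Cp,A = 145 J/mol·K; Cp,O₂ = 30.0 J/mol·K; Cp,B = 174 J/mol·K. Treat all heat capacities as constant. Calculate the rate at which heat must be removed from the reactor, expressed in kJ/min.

Q_out = 1070 kJ/min

Extent of reaction ξ = 0.267 × 2300 = 614.1 mol/h
Reaction term: ξ·ΔH°_rxn = 614.1 × -172 = -105630 kJ/h
Sensible, feed 146→25 °C: -44528 kJ/h
Outlet flows (mol/h): A 1685.9, O₂ 842.95, B 614.1
Sensible, products 25→253 °C: 85864 kJ/h
Q = ΔH = -64289 kJ/h = -17.858 kW
Heat removed = 1071.5 kJ/min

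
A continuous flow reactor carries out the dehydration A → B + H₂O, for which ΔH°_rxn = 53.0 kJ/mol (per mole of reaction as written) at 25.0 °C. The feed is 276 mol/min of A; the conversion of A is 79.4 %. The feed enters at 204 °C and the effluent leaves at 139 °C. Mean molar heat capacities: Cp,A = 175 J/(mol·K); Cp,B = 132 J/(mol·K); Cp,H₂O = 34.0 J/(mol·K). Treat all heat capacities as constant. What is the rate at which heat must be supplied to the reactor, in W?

Extent of reaction ξ = 0.794 × 276 = 219.14 mol/min
Reaction term: ξ·ΔH°_rxn = 219.14 × 53.0 = 11615 kJ/min
Sensible, feed 204→25 °C: -8645.7 kJ/min
Outlet flows (mol/min): A 56.856, B 219.14, H₂O 219.14
Sensible, products 25→139 °C: 5281.4 kJ/min
Q = ΔH = 8250.3 kJ/min = 137.5 kW
Heat supplied = 137500 W

Q_in = 138000 W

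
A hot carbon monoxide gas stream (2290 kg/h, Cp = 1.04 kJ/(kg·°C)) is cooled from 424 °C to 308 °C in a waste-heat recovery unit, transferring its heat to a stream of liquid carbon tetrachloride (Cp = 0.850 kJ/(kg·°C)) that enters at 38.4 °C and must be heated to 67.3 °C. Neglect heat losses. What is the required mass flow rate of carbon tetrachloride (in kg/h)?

Heat released by hot stream: Q = 2290 × 1.04 × (424 − 308) = 276270 kJ/h
Energy balance on cold side (adiabatic exchanger): Q = ṁ_c·Cp_c·(T_c,out − T_c,in)
ṁ_c = 276270 / [0.850 × (67.3 − 38.4)] = 11246 kg/h

ṁ_c = 11200 kg/h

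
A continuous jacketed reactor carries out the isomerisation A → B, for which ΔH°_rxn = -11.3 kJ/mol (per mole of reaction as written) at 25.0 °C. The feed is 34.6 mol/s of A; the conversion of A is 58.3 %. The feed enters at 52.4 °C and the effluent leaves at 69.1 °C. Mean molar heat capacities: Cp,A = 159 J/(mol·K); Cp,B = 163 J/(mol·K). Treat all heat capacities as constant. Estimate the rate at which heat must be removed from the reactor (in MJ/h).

Extent of reaction ξ = 0.583 × 34.6 = 20.172 mol/s
Reaction term: ξ·ΔH°_rxn = 20.172 × -11.3 = -227.94 kJ/s
Sensible, feed 52.4→25 °C: -150.74 kJ/s
Outlet flows (mol/s): A 14.428, B 20.172
Sensible, products 25→69.1 °C: 246.17 kJ/s
Q = ΔH = -132.51 kJ/s = -132.51 kW
Heat removed = 477.03 MJ/h

Q_out = 477 MJ/h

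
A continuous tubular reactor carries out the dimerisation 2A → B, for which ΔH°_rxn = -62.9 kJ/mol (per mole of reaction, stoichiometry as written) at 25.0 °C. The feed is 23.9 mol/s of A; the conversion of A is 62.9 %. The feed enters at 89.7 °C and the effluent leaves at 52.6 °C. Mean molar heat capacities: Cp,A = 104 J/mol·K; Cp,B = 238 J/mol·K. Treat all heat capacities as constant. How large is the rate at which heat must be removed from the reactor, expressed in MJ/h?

Extent of reaction ξ = 0.629 × 23.9 / 2 = 7.5165 mol/s
Reaction term: ξ·ΔH°_rxn = 7.5165 × -62.9 = -472.79 kJ/s
Sensible, feed 89.7→25 °C: -160.82 kJ/s
Outlet flows (mol/s): A 8.8669, B 7.5165
Sensible, products 25→52.6 °C: 74.826 kJ/s
Q = ΔH = -558.78 kJ/s = -558.78 kW
Heat removed = 2011.6 MJ/h

Q_out = 2010 MJ/h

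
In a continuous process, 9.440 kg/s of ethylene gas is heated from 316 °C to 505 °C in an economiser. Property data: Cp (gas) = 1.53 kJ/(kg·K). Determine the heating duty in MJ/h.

Q = 9830 MJ/h

Q = ṁ·Cp·ΔT = 9.440 × 1.53 × (505 − 316) = 2729.8 kJ/s
Heating duty = 9827.2 MJ/h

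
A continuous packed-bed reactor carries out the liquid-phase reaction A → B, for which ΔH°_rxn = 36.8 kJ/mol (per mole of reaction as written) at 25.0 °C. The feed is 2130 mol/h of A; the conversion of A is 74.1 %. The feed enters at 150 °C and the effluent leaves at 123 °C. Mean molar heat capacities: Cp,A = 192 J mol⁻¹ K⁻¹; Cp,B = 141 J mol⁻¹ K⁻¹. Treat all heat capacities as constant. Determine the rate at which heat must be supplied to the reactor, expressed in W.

Q_in = 10900 W

Extent of reaction ξ = 0.741 × 2130 = 1578.3 mol/h
Reaction term: ξ·ΔH°_rxn = 1578.3 × 36.8 = 58083 kJ/h
Sensible, feed 150→25 °C: -51120 kJ/h
Outlet flows (mol/h): A 551.67, B 1578.3
Sensible, products 25→123 °C: 32190 kJ/h
Q = ΔH = 39152 kJ/h = 10.876 kW
Heat supplied = 10876 W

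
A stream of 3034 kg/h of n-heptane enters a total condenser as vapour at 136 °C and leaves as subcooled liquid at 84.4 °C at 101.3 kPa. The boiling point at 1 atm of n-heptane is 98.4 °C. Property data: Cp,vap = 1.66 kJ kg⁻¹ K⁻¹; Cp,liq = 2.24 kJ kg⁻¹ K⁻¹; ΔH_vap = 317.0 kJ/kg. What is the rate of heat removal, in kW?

vapour 136→98.4 °C: -62.416 kJ/kg
condensation at 98.4 °C: -317 kJ/kg
liquid 98.4→84.4 °C: -31.36 kJ/kg
Δh = -62.416 + -317 + -31.36 = -410.78 kJ/kg
Q = ṁ·Δh = 3034 kg/h × -410.78 kJ/kg = -1.2463e+06 kJ/h
|Q| = 346.19 kW

Q_c = 346 kW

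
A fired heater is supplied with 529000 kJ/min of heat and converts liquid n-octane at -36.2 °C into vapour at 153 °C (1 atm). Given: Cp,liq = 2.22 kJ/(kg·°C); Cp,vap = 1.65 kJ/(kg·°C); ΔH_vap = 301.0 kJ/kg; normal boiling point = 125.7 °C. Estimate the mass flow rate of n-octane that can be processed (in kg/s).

Δh = 2.22×(125.7−-36.2) + 301.0 + 1.65×(153−125.7) = 705.46 kJ/kg
Q = 529000 kJ/min = 8816.7 kJ/s = 8816.7 kJ/s
ṁ = Q/Δh = 8816.7 / 705.46 = 12.498 kg/s

ṁ = 12.5 kg/s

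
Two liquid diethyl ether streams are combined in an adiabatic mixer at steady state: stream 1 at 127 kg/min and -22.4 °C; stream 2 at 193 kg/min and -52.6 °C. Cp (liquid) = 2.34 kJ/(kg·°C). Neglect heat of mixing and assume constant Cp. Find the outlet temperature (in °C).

Adiabatic, steady state ⇒ Σ ṁᵢCp,ᵢ(T_out − Tᵢ) = 0
T_out = Σ ṁᵢCp,ᵢTᵢ / Σ ṁᵢCp,ᵢ
      = -30412 / 748.8 = -40.614 °C

T_out = -40.6 °C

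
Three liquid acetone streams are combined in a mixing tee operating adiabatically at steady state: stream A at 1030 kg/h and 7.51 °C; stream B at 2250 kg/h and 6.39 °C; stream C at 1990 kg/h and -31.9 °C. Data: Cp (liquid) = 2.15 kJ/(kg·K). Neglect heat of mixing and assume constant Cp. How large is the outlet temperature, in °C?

Energy balance with Q = 0: Σ ṁᵢCp,ᵢ(T_out − Tᵢ) = 0
T_out = Σ ṁᵢCp,ᵢTᵢ / Σ ṁᵢCp,ᵢ
      = -88942 / 11330 = -7.8498 °C

T_out = -7.85 °C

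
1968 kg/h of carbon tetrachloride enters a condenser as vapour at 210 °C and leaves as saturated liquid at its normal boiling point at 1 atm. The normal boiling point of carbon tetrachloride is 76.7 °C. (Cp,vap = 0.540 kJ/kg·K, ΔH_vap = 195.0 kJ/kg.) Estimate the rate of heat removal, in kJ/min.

Q_c = 8760 kJ/min

vapour 210→76.7 °C: -71.982 kJ/kg
condensation at 76.7 °C: -195 kJ/kg
Δh = -71.982 + -195 = -266.98 kJ/kg
Q = ṁ·Δh = 1968 kg/h × -266.98 kJ/kg = -525420 kJ/h
|Q| = 145.95 kW = 8757 kJ/min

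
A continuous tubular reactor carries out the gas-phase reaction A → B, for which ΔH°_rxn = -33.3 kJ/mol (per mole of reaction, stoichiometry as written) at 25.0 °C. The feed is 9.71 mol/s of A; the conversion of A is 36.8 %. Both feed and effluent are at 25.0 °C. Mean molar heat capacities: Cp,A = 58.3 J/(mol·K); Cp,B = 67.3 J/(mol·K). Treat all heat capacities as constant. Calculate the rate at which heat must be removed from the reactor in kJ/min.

Q_out = 7140 kJ/min

Extent of reaction ξ = 0.368 × 9.71 = 3.5733 mol/s
Reaction term: ξ·ΔH°_rxn = 3.5733 × -33.3 = -118.99 kJ/s
Q = ΔH = -118.99 kJ/s = -118.99 kW
Heat removed = 7139.4 kJ/min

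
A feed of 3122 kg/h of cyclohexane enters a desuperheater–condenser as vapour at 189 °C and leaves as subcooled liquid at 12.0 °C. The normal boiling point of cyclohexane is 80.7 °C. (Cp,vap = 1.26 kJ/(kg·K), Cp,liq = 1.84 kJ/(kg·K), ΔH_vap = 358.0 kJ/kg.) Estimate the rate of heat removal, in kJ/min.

Q_c = 32300 kJ/min

vapour 189→80.7 °C: -136.46 kJ/kg
condensation at 80.7 °C: -358 kJ/kg
liquid 80.7→12.0 °C: -126.41 kJ/kg
Δh = -136.46 + -358 + -126.41 = -620.87 kJ/kg
Q = ṁ·Δh = 3122 kg/h × -620.87 kJ/kg = -1.9383e+06 kJ/h
|Q| = 538.43 kW = 32306 kJ/min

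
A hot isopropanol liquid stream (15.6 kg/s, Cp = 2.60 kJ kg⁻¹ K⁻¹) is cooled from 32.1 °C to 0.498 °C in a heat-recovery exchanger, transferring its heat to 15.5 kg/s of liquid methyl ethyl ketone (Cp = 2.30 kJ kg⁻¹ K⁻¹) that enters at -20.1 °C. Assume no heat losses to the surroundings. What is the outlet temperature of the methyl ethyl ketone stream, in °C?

T_c,out = 15.9 °C

Heat released by hot stream: Q = 15.6 × 2.60 × (32.1 − 0.498) = 1281.8 kJ/s
Energy balance on cold side (adiabatic exchanger): Q = ṁ_c·Cp_c·(T_c,out − T_c,in)
T_c,out = -20.1 + 1281.8/(15.5 × 2.30) = 15.854 °C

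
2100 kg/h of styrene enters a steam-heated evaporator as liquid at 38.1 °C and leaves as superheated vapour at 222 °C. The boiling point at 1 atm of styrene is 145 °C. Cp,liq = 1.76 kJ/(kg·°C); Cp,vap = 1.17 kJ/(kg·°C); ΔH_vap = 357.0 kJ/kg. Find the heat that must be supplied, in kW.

liquid 38.1→145 °C: 188.14 kJ/kg
vaporisation at 145 °C: 357 kJ/kg
vapour 145→222 °C: 90.09 kJ/kg
Δh = 188.14 + 357 + 90.09 = 635.23 kJ/kg
Q = ṁ·Δh = 2100 kg/h × 635.23 kJ/kg = 1.334e+06 kJ/h
|Q| = 370.55 kW

Q = 371 kW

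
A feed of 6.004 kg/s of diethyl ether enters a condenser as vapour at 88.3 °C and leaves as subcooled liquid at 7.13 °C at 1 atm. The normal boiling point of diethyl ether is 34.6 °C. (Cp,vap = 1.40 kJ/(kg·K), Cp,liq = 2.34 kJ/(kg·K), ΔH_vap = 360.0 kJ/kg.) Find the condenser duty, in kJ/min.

Q_c = 180000 kJ/min

vapour 88.3→34.6 °C: -75.18 kJ/kg
condensation at 34.6 °C: -360 kJ/kg
liquid 34.6→7.13 °C: -64.28 kJ/kg
Δh = -75.18 + -360 + -64.28 = -499.46 kJ/kg
Q = ṁ·Δh = 6.004 kg/s × -499.46 kJ/kg = -2998.8 kJ/s
|Q| = 2998.8 kW = 179930 kJ/min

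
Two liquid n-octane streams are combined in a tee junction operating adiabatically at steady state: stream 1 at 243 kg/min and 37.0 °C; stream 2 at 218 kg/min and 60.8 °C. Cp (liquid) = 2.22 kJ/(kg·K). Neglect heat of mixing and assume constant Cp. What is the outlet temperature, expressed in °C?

T_out = 48.3 °C

Adiabatic, steady state ⇒ Σ ṁᵢCp,ᵢ(T_out − Tᵢ) = 0
Σ ṁᵢCp,ᵢTᵢ = 243×2.22×37.0 + 218×2.22×60.8 = 49385
Σ ṁᵢCp,ᵢ = 243×2.22 + 218×2.22 = 1023.4
T_out = 49385 / 1023.4 = 48.255 °C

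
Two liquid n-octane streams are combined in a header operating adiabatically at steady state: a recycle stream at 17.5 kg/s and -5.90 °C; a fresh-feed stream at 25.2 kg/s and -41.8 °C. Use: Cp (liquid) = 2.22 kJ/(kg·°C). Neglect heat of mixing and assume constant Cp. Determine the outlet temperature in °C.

T_out = -27.1 °C

No heat crosses the boundary, so H_out = H_in.
T_out = Σ ṁᵢCp,ᵢTᵢ / Σ ṁᵢCp,ᵢ
      = -2567.7 / 94.794 = -27.087 °C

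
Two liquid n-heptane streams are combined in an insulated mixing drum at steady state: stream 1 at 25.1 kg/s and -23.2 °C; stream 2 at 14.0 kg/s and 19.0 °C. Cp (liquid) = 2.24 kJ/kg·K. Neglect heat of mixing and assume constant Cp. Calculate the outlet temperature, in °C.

T_out = -8.09 °C

No heat crosses the boundary, so H_out = H_in.
T_out = Σ ṁᵢCp,ᵢTᵢ / Σ ṁᵢCp,ᵢ
      = -708.56 / 87.584 = -8.09 °C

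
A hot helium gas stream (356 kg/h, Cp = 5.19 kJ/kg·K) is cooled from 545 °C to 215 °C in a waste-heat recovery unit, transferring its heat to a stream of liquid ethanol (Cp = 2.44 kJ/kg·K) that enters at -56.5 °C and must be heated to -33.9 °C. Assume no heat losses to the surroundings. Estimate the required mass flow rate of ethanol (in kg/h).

ṁ_c = 11100 kg/h

Heat released by hot stream: Q = 356 × 5.19 × (545 − 215) = 609720 kJ/h
Energy balance on cold side (adiabatic exchanger): Q = ṁ_c·Cp_c·(T_c,out − T_c,in)
ṁ_c = 609720 / [2.44 × (-33.9 − -56.5)] = 11057 kg/h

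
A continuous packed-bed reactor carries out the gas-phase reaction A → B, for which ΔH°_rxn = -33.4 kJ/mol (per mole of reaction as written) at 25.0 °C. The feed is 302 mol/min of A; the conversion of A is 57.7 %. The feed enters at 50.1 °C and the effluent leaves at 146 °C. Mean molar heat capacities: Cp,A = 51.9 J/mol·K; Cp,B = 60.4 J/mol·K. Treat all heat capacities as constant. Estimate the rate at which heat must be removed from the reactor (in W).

Q_out = 69000 W

Extent of reaction ξ = 0.577 × 302 = 174.25 mol/min
Reaction term: ξ·ΔH°_rxn = 174.25 × -33.4 = -5820.1 kJ/min
Sensible, feed 50.1→25 °C: -393.41 kJ/min
Outlet flows (mol/min): A 127.75, B 174.25
Sensible, products 25→146 °C: 2075.8 kJ/min
Q = ΔH = -4137.7 kJ/min = -68.962 kW
Heat removed = 68962 W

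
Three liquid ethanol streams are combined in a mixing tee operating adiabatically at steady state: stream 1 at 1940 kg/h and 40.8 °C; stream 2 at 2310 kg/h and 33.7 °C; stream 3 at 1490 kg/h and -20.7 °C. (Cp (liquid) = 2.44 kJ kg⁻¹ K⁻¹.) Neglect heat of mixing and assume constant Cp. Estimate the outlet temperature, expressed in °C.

Energy balance with Q = 0: Σ ṁᵢCp,ᵢ(T_out − Tᵢ) = 0
T_out = Σ ṁᵢCp,ᵢTᵢ / Σ ṁᵢCp,ᵢ
      = 307820 / 14006 = 21.978 °C

T_out = 22.0 °C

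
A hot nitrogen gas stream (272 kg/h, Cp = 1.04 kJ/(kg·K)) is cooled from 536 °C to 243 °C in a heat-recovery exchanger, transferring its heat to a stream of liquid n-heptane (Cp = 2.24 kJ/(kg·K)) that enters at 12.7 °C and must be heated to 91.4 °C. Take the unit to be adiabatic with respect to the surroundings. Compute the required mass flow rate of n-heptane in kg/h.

ṁ_c = 470 kg/h

Heat released by hot stream: Q = 272 × 1.04 × (536 − 243) = 82884 kJ/h
Energy balance on cold side (adiabatic exchanger): Q = ṁ_c·Cp_c·(T_c,out − T_c,in)
ṁ_c = 82884 / [2.24 × (91.4 − 12.7)] = 470.16 kg/h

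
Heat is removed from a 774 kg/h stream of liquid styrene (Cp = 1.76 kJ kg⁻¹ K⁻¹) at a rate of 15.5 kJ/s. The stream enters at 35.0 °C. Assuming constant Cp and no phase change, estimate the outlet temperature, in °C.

T_out = -5.96 °C

Q = 15.5 kJ/s = 55800 kJ/h
ΔT = Q/(ṁ·Cp) = 55800/(774×1.76) = 40.962 K
T_out = 35.0 − 40.962 = -5.9619 °C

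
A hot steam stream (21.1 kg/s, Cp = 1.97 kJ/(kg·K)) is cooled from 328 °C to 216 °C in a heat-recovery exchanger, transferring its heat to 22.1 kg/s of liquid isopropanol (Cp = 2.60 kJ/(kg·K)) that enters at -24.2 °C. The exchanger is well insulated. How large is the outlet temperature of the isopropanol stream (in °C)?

T_c,out = 56.8 °C

Heat released by hot stream: Q = 21.1 × 1.97 × (328 − 216) = 4655.5 kJ/s
Energy balance on cold side (adiabatic exchanger): Q = ṁ_c·Cp_c·(T_c,out − T_c,in)
T_c,out = -24.2 + 4655.5/(22.1 × 2.60) = 56.822 °C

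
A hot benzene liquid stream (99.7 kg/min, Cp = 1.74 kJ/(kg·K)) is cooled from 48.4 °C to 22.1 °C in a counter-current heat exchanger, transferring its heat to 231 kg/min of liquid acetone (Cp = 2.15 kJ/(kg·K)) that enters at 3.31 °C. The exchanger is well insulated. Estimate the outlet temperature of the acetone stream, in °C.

T_c,out = 12.5 °C

Heat released by hot stream: Q = 99.7 × 1.74 × (48.4 − 22.1) = 4562.5 kJ/min
Energy balance on cold side (adiabatic exchanger): Q = ṁ_c·Cp_c·(T_c,out − T_c,in)
T_c,out = 3.31 + 4562.5/(231 × 2.15) = 12.496 °C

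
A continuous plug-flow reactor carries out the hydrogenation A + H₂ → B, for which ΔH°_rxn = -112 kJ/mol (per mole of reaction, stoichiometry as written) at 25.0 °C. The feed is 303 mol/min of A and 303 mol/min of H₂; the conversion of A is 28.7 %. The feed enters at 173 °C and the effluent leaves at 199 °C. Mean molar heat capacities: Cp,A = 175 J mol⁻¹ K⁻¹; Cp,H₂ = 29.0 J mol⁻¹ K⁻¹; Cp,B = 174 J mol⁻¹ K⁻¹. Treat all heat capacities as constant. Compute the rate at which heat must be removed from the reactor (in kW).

Q_out = 143 kW

Extent of reaction ξ = 0.287 × 303 = 86.961 mol/min
Reaction term: ξ·ΔH°_rxn = 86.961 × -112 = -9739.6 kJ/min
Sensible, feed 173→25 °C: -9148.2 kJ/min
Outlet flows (mol/min): A 216.04, H₂ 216.04, B 86.961
Sensible, products 25→199 °C: 10301 kJ/min
Q = ΔH = -8586.5 kJ/min = -143.11 kW
Heat removed = 143.11 kW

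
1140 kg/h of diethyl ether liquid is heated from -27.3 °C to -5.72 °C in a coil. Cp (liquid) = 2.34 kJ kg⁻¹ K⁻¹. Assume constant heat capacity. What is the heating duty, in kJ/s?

Q = 16.0 kJ/s

Q = ṁ·Cp·ΔT = 1140 × 2.34 × (-5.72 − -27.3) = 57567 kJ/h
Converting: 57567 / 3600 s = 15.991 kW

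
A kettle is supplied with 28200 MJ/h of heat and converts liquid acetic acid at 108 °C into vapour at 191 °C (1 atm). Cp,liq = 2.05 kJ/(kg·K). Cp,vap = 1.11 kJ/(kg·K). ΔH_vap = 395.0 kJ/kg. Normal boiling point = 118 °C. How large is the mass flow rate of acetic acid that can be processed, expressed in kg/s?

ṁ = 15.8 kg/s

Δh = 2.05×(118−108) + 395.0 + 1.11×(191−118) = 496.53 kJ/kg
Q = 28200 MJ/h = 7833.3 kJ/s = 7833.3 kJ/s
ṁ = Q/Δh = 7833.3 / 496.53 = 15.776 kg/s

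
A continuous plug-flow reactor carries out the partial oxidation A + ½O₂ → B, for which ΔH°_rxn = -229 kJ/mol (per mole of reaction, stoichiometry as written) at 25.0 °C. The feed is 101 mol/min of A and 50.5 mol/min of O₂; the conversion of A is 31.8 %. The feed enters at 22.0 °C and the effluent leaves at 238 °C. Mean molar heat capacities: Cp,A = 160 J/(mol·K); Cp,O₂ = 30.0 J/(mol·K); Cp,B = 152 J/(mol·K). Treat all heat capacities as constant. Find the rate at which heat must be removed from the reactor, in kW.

Extent of reaction ξ = 0.318 × 101 = 32.118 mol/min
Reaction term: ξ·ΔH°_rxn = 32.118 × -229 = -7355 kJ/min
Sensible, feed 22.0→25 °C: 53.025 kJ/min
Outlet flows (mol/min): A 68.882, O₂ 34.441, B 32.118
Sensible, products 25→238 °C: 3607.4 kJ/min
Q = ΔH = -3694.6 kJ/min = -61.576 kW
Heat removed = 61.576 kW

Q_out = 61.6 kW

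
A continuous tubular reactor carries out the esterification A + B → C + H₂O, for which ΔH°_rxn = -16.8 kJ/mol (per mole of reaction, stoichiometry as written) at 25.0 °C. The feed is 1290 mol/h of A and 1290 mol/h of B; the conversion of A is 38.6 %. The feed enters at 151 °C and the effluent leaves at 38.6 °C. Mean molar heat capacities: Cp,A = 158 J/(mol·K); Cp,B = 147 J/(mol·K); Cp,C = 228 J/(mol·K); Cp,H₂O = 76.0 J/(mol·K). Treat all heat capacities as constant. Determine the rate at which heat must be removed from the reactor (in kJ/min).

Q_out = 877 kJ/min

Extent of reaction ξ = 0.386 × 1290 = 497.94 mol/h
Reaction term: ξ·ΔH°_rxn = 497.94 × -16.8 = -8365.4 kJ/h
Sensible, feed 151→25 °C: -49575 kJ/h
Outlet flows (mol/h): A 792.06, B 792.06, C 497.94, H₂O 497.94
Sensible, products 25→38.6 °C: 5344.1 kJ/h
Q = ΔH = -52596 kJ/h = -14.61 kW
Heat removed = 876.6 kJ/min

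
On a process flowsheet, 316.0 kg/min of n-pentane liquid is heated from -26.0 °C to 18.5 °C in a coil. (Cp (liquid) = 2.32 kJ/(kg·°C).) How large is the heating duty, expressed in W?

Q = ṁ·Cp·ΔT = 316.0 × 2.32 × (18.5 − -26.0) = 32624 kJ/min
Converting: 32624 / 60 s = 543.73 kW
Heating duty = 543730 W

Q = 544000 W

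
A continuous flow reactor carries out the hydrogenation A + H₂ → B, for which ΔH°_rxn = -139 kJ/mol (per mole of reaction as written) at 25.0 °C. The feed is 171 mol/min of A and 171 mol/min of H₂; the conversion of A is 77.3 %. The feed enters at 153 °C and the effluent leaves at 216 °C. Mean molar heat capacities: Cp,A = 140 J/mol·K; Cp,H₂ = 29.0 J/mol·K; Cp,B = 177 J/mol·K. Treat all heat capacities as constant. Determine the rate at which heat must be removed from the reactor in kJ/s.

Q_out = 273 kJ/s

Extent of reaction ξ = 0.773 × 171 = 132.18 mol/min
Reaction term: ξ·ΔH°_rxn = 132.18 × -139 = -18373 kJ/min
Sensible, feed 153→25 °C: -3699.1 kJ/min
Outlet flows (mol/min): A 38.817, H₂ 38.817, B 132.18
Sensible, products 25→216 °C: 5721.7 kJ/min
Q = ΔH = -16351 kJ/min = -272.51 kW
Heat removed = 272.51 kJ/s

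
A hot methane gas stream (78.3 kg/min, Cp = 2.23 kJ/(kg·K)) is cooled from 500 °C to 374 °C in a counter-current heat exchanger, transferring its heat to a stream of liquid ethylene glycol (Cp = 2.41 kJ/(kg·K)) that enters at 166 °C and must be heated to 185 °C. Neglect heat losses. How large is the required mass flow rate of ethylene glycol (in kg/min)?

Heat released by hot stream: Q = 78.3 × 2.23 × (500 − 374) = 22001 kJ/min
Energy balance on cold side (adiabatic exchanger): Q = ṁ_c·Cp_c·(T_c,out − T_c,in)
ṁ_c = 22001 / [2.41 × (185 − 166)] = 480.47 kg/min

ṁ_c = 480 kg/min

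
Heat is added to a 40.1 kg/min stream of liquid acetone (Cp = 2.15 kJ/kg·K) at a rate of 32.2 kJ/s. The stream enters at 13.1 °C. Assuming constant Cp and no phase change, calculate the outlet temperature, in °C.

Q = 32.2 kJ/s = 1932 kJ/min
ΔT = Q/(ṁ·Cp) = 1932/(40.1×2.15) = 22.409 K
T_out = 13.1 + 22.409 = 35.509 °C

T_out = 35.5 °C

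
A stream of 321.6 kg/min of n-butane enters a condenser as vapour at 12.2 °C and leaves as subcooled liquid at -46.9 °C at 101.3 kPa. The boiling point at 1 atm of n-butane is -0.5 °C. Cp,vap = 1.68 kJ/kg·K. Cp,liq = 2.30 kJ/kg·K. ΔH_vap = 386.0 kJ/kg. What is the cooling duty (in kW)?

vapour 12.2→-0.5 °C: -21.336 kJ/kg
condensation at -0.5 °C: -386 kJ/kg
liquid -0.5→-46.9 °C: -106.72 kJ/kg
Δh = -21.336 + -386 + -106.72 = -514.06 kJ/kg
Q = ṁ·Δh = 321.6 kg/min × -514.06 kJ/kg = -165320 kJ/min
|Q| = 2755.3 kW

Q_c = 2760 kW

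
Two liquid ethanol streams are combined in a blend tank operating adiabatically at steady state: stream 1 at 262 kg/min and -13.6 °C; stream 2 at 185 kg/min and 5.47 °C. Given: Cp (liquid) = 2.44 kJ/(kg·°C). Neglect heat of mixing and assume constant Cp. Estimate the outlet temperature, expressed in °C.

T_out = -5.71 °C

No heat crosses the boundary, so H_out = H_in.
T_out = Σ ṁᵢCp,ᵢTᵢ / Σ ṁᵢCp,ᵢ
      = -6225 / 1090.7 = -5.7075 °C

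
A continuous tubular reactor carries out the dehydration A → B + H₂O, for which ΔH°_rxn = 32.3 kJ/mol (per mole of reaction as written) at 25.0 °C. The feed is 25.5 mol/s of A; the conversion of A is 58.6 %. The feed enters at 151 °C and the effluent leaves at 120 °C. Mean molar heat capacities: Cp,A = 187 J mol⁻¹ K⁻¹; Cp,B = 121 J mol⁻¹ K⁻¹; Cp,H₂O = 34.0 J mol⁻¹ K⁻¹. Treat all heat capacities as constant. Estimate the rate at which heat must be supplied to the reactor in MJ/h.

Q_in = 1040 MJ/h

Extent of reaction ξ = 0.586 × 25.5 = 14.943 mol/s
Reaction term: ξ·ΔH°_rxn = 14.943 × 32.3 = 482.66 kJ/s
Sensible, feed 151→25 °C: -600.83 kJ/s
Outlet flows (mol/s): A 10.557, B 14.943, H₂O 14.943
Sensible, products 25→120 °C: 407.58 kJ/s
Q = ΔH = 289.41 kJ/s = 289.41 kW
Heat supplied = 1041.9 MJ/h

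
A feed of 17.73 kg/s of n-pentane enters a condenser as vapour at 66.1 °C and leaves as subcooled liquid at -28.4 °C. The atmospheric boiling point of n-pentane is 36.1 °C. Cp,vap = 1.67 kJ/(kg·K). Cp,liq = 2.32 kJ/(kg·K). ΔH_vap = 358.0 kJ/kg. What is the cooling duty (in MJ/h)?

vapour 66.1→36.1 °C: -50.1 kJ/kg
condensation at 36.1 °C: -358 kJ/kg
liquid 36.1→-28.4 °C: -149.64 kJ/kg
Δh = -50.1 + -358 + -149.64 = -557.74 kJ/kg
Q = ṁ·Δh = 17.73 kg/s × -557.74 kJ/kg = -9888.7 kJ/s
|Q| = 9888.7 kW = 35599 MJ/h

Q_c = 35600 MJ/h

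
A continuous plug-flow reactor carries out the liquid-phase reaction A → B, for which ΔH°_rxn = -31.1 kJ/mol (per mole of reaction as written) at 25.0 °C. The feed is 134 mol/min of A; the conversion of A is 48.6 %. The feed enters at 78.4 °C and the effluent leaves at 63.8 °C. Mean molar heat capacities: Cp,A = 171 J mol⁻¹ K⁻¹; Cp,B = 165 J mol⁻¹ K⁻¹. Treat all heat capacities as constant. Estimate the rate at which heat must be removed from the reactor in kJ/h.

Q_out = 143000 kJ/h

Extent of reaction ξ = 0.486 × 134 = 65.124 mol/min
Reaction term: ξ·ΔH°_rxn = 65.124 × -31.1 = -2025.4 kJ/min
Sensible, feed 78.4→25 °C: -1223.6 kJ/min
Outlet flows (mol/min): A 68.876, B 65.124
Sensible, products 25→63.8 °C: 873.9 kJ/min
Q = ΔH = -2375.1 kJ/min = -39.584 kW
Heat removed = 142500 kJ/h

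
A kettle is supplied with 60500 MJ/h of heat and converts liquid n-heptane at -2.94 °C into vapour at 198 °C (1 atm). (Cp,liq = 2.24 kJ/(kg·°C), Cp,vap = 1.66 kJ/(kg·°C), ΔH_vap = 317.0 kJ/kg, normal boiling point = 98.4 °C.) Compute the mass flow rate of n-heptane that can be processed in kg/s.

Δh = 2.24×(98.4−-2.94) + 317.0 + 1.66×(198−98.4) = 709.34 kJ/kg
Q = 60500 MJ/h = 16806 kJ/s = 16806 kJ/s
ṁ = Q/Δh = 16806 / 709.34 = 23.692 kg/s

ṁ = 23.7 kg/s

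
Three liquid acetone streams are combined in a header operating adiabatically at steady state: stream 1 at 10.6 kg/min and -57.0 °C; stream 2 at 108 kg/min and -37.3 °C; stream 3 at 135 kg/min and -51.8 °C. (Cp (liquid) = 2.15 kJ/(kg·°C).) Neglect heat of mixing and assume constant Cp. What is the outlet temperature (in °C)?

Energy balance with Q = 0: Σ ṁᵢCp,ᵢ(T_out − Tᵢ) = 0
T_out = Σ ṁᵢCp,ᵢTᵢ / Σ ṁᵢCp,ᵢ
      = -24995 / 545.24 = -45.842 °C

T_out = -45.8 °C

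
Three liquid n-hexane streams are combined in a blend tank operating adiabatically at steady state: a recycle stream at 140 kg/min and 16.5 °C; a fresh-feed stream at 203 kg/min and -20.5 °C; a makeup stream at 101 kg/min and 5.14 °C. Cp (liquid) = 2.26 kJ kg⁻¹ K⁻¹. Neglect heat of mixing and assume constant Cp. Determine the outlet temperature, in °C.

Energy balance with Q = 0: Σ ṁᵢCp,ᵢ(T_out − Tᵢ) = 0
Σ ṁᵢCp,ᵢTᵢ = 140×2.26×16.5 + 203×2.26×-20.5 + 101×2.26×5.14 = -3011.1
Σ ṁᵢCp,ᵢ = 140×2.26 + 203×2.26 + 101×2.26 = 1003.4
T_out = -3011.1 / 1003.4 = -3.0008 °C

T_out = -3.00 °C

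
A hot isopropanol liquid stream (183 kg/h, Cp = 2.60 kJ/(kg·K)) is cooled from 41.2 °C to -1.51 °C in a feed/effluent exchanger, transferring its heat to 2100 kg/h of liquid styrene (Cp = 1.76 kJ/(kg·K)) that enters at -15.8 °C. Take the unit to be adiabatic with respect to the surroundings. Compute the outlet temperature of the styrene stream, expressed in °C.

T_c,out = -10.3 °C

Heat released by hot stream: Q = 183 × 2.60 × (41.2 − -1.51) = 20321 kJ/h
Energy balance on cold side (adiabatic exchanger): Q = ṁ_c·Cp_c·(T_c,out − T_c,in)
T_c,out = -15.8 + 20321/(2100 × 1.76) = -10.302 °C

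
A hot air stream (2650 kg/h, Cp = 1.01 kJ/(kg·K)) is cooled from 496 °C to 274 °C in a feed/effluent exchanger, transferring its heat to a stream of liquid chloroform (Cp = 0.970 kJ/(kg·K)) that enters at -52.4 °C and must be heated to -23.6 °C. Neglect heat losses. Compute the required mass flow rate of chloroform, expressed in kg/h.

ṁ_c = 21300 kg/h

Heat released by hot stream: Q = 2650 × 1.01 × (496 − 274) = 594180 kJ/h
Energy balance on cold side (adiabatic exchanger): Q = ṁ_c·Cp_c·(T_c,out − T_c,in)
ṁ_c = 594180 / [0.970 × (-23.6 − -52.4)] = 21269 kg/h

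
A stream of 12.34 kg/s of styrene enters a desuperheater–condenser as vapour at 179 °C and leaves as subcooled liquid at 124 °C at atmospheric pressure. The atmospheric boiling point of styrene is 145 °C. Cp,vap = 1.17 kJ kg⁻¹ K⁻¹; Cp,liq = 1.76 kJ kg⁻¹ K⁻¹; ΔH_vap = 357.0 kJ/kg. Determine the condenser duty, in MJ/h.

vapour 179→145 °C: -39.78 kJ/kg
condensation at 145 °C: -357 kJ/kg
liquid 145→124 °C: -36.96 kJ/kg
Δh = -39.78 + -357 + -36.96 = -433.74 kJ/kg
Q = ṁ·Δh = 12.34 kg/s × -433.74 kJ/kg = -5352.4 kJ/s
|Q| = 5352.4 kW = 19268 MJ/h

Q_c = 19300 MJ/h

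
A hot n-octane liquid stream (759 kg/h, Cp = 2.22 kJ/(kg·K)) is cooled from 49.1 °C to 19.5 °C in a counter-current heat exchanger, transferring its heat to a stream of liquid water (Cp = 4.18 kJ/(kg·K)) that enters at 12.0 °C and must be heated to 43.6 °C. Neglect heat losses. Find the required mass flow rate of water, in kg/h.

ṁ_c = 378 kg/h

Heat released by hot stream: Q = 759 × 2.22 × (49.1 − 19.5) = 49875 kJ/h
Energy balance on cold side (adiabatic exchanger): Q = ṁ_c·Cp_c·(T_c,out − T_c,in)
ṁ_c = 49875 / [4.18 × (43.6 − 12.0)] = 377.59 kg/h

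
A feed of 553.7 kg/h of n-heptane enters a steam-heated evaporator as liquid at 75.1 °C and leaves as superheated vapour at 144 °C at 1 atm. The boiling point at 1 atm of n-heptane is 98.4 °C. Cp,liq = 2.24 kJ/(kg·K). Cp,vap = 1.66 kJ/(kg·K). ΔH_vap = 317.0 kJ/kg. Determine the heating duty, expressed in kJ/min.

liquid 75.1→98.4 °C: 52.192 kJ/kg
vaporisation at 98.4 °C: 317 kJ/kg
vapour 98.4→144 °C: 75.696 kJ/kg
Δh = 52.192 + 317 + 75.696 = 444.89 kJ/kg
Q = ṁ·Δh = 553.7 kg/h × 444.89 kJ/kg = 246330 kJ/h
|Q| = 68.426 kW = 4105.6 kJ/min

Q = 4110 kJ/min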